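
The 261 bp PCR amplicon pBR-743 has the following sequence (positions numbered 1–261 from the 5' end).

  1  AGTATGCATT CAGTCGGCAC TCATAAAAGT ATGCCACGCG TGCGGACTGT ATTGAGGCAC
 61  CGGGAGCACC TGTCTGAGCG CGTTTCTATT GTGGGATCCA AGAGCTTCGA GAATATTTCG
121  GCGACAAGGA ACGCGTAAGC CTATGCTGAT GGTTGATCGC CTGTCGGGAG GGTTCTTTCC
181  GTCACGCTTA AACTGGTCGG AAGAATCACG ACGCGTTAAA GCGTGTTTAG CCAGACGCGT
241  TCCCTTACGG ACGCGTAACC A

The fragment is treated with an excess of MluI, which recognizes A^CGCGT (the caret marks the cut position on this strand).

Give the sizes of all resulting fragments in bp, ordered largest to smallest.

MluI sites (ACGCGT) start at positions 36, 131, 211, 235, 251.
MluI cuts after the first base of each site, so after positions 36, 131, 211, 235, 251.
Linear molecule, 5 cuts → 6 fragments:
  1–36 → 36 bp
  37–131 → 95 bp
  132–211 → 80 bp
  212–235 → 24 bp
  236–251 → 16 bp
  252–261 → 10 bp
Sorted largest to smallest: 95, 80, 36, 24, 16, 10 bp.

95, 80, 36, 24, 16, 10 bp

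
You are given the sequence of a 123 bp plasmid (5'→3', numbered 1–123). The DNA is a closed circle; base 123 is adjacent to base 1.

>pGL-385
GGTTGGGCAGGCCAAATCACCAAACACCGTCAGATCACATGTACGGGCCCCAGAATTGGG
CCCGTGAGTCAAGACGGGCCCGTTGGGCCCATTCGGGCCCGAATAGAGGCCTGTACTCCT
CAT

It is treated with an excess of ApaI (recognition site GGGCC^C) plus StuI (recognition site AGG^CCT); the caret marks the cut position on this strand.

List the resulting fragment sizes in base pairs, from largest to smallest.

ApaI sites (GGGCCC) start at positions 45, 58, 76, 85, 95.
ApaI cuts after base 5 of each site (before the last base), so after positions 49, 62, 80, 89, 99.
The StuI site (AGGCCT) starts at position 107.
StuI cuts after base 3 of each site, so after position 109.
Combined cut positions: 49, 62, 80, 89, 99, 109.
Circular molecule, 6 cuts → 6 fragments:
  50–62 → 13 bp
  63–80 → 18 bp
  81–89 → 9 bp
  90–99 → 10 bp
  100–109 → 10 bp
  110–123 then 1–49 → 14 + 49 = 63 bp
Sorted largest to smallest: 63, 18, 13, 10, 10, 9 bp.

63, 18, 13, 10, 10, 9 bp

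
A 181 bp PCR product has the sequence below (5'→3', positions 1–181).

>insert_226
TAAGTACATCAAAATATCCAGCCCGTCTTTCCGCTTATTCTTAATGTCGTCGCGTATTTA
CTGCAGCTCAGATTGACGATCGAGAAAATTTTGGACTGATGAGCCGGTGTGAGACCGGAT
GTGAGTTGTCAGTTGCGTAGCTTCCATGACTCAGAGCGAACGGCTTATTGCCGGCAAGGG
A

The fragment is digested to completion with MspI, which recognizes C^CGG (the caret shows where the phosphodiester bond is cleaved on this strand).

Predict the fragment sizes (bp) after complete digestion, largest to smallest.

MspI sites (CCGG) start at positions 104, 115, 171.
MspI cuts after the first base of each site, so after positions 104, 115, 171.
Linear molecule, 3 cuts → 4 fragments:
  1–104 → 104 bp
  105–115 → 11 bp
  116–171 → 56 bp
  172–181 → 10 bp
Sorted largest to smallest: 104, 56, 11, 10 bp.

104, 56, 11, 10 bp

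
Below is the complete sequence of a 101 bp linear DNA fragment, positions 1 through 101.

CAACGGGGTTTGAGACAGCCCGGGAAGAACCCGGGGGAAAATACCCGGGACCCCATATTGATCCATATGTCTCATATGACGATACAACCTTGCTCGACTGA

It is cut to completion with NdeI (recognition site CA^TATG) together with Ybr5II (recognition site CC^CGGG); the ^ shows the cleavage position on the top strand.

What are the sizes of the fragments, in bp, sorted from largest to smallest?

NdeI sites (CATATG) start at positions 64, 73.
NdeI cuts after base 2 of each site, so after positions 65, 74.
Ybr5II sites (CCCGGG) start at positions 19, 30, 44.
Ybr5II cuts after base 2 of each site, so after positions 20, 31, 45.
Combined cut positions: 20, 31, 45, 65, 74.
Linear molecule, 5 cuts → 6 fragments:
  1–20 → 20 bp
  21–31 → 11 bp
  32–45 → 14 bp
  46–65 → 20 bp
  66–74 → 9 bp
  75–101 → 27 bp
Sorted largest to smallest: 27, 20, 20, 14, 11, 9 bp.

27, 20, 20, 14, 11, 9 bp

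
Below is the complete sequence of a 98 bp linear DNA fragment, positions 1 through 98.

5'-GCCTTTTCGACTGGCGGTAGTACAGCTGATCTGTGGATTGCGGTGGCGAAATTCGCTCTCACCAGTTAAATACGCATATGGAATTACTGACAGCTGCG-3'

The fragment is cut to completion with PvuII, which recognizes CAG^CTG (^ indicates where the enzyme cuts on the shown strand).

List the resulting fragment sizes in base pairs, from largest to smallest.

68, 25, 5 bp

PvuII sites (CAGCTG) start at positions 23, 91.
PvuII cuts after base 3 of each site, so after positions 25, 93.
Linear molecule, 2 cuts → 3 fragments:
  1–25 → 25 bp
  26–93 → 68 bp
  94–98 → 5 bp
Sorted largest to smallest: 68, 25, 5 bp.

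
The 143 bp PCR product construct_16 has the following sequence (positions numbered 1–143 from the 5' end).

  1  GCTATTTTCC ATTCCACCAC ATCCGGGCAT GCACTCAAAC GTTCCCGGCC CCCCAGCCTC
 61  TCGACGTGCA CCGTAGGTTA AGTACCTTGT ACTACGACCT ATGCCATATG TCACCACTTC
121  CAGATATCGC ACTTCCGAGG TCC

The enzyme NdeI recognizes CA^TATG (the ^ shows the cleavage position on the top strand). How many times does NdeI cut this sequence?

1

CATATG occurs starting at position 105.
NdeI cuts at 1 site.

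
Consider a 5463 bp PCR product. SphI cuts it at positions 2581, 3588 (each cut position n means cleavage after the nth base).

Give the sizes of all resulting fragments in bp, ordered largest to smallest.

2581, 1875, 1007 bp

Linear molecule, 2 cuts → 3 fragments:
  2581 − 0 = 2581 bp
  3588 − 2581 = 1007 bp
  5463 − 3588 = 1875 bp
Sorted largest to smallest: 2581, 1875, 1007 bp.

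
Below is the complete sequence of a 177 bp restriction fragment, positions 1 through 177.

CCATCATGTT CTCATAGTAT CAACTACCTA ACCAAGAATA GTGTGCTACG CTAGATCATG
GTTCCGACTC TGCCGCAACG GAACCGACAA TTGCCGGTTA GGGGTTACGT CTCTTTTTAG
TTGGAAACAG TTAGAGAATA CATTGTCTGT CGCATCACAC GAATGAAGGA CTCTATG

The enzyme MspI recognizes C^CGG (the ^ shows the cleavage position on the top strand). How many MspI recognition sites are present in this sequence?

1

CCGG occurs starting at position 94.
MspI cuts at 1 site.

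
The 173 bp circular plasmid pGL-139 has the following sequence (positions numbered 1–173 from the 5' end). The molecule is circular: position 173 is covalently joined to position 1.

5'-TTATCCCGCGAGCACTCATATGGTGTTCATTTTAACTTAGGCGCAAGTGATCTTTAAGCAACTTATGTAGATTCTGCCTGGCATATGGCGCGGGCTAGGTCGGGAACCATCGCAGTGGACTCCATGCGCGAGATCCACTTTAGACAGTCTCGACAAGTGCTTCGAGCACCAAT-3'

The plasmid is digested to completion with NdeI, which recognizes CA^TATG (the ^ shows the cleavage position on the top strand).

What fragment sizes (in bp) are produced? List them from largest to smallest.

NdeI sites (CATATG) start at positions 17, 82.
NdeI cuts after base 2 of each site, so after positions 18, 83.
Circular molecule, 2 cuts → 2 fragments:
  19–83 → 65 bp
  84–173 then 1–18 → 90 + 18 = 108 bp
Sorted largest to smallest: 108, 65 bp.

108, 65 bp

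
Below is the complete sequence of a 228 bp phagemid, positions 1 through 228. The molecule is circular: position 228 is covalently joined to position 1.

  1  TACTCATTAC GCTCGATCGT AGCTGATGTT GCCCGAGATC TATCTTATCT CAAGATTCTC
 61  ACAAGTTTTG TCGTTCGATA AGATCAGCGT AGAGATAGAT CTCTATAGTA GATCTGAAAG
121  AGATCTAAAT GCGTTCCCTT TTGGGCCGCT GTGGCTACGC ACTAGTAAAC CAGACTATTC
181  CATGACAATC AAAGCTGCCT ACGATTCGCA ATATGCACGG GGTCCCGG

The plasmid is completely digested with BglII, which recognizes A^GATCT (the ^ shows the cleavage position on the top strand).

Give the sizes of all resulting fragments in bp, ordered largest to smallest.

143, 61, 13, 11 bp

BglII sites (AGATCT) start at positions 36, 97, 110, 121.
BglII cuts after the first base of each site, so after positions 36, 97, 110, 121.
Circular molecule, 4 cuts → 4 fragments:
  37–97 → 61 bp
  98–110 → 13 bp
  111–121 → 11 bp
  122–228 then 1–36 → 107 + 36 = 143 bp
Sorted largest to smallest: 143, 61, 13, 11 bp.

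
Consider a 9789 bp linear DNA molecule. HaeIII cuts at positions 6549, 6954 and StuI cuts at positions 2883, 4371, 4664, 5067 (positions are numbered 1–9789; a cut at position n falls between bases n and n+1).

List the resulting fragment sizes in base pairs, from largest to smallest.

Combined cut positions (sorted): 2883, 4371, 4664, 5067, 6549, 6954.
Linear molecule, 6 cuts → 7 fragments:
  2883 − 0 = 2883 bp
  4371 − 2883 = 1488 bp
  4664 − 4371 = 293 bp
  5067 − 4664 = 403 bp
  6549 − 5067 = 1482 bp
  6954 − 6549 = 405 bp
  9789 − 6954 = 2835 bp
Sorted largest to smallest: 2883, 2835, 1488, 1482, 405, 403, 293 bp.

2883, 2835, 1488, 1482, 405, 403, 293 bp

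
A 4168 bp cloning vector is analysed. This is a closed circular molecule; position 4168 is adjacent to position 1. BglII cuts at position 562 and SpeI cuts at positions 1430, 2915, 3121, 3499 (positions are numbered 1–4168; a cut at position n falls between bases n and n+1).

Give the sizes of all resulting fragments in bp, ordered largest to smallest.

Combined cut positions (sorted): 562, 1430, 2915, 3121, 3499.
Circular molecule, 5 cuts → 5 fragments:
  1430 − 562 = 868 bp
  2915 − 1430 = 1485 bp
  3121 − 2915 = 206 bp
  3499 − 3121 = 378 bp
  wrap: 4168 − 3499 + 562 = 1231 bp
Sorted largest to smallest: 1485, 1231, 868, 378, 206 bp.

1485, 1231, 868, 378, 206 bp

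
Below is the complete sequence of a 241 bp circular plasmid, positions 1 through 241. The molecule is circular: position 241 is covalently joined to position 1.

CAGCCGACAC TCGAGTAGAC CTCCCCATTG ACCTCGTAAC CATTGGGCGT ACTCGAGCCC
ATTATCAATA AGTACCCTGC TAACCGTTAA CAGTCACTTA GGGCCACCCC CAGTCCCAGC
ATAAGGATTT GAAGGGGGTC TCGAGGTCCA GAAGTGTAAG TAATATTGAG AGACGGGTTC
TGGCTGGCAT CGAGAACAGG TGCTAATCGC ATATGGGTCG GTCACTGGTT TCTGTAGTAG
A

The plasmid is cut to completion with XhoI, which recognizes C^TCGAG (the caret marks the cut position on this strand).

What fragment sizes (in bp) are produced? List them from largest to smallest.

XhoI sites (CTCGAG) start at positions 10, 52, 140.
XhoI cuts after the first base of each site, so after positions 10, 52, 140.
Circular molecule, 3 cuts → 3 fragments:
  11–52 → 42 bp
  53–140 → 88 bp
  141–241 then 1–10 → 101 + 10 = 111 bp
Sorted largest to smallest: 111, 88, 42 bp.

111, 88, 42 bp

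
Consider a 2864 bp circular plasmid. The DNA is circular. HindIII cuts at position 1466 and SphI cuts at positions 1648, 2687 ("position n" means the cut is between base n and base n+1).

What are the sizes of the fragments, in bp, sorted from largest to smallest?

1643, 1039, 182 bp

Combined cut positions (sorted): 1466, 1648, 2687.
Circular molecule, 3 cuts → 3 fragments:
  1648 − 1466 = 182 bp
  2687 − 1648 = 1039 bp
  wrap: 2864 − 2687 + 1466 = 1643 bp
Sorted largest to smallest: 1643, 1039, 182 bp.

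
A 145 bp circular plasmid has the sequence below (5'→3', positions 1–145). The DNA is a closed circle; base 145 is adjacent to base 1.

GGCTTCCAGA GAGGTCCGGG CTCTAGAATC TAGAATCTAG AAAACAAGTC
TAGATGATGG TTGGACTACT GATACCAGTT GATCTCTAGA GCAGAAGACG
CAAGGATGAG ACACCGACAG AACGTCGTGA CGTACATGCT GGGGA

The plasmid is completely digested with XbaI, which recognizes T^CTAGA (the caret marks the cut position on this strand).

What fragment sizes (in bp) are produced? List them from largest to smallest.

XbaI sites (TCTAGA) start at positions 22, 29, 36, 49, 85.
XbaI cuts after the first base of each site, so after positions 22, 29, 36, 49, 85.
Circular molecule, 5 cuts → 5 fragments:
  23–29 → 7 bp
  30–36 → 7 bp
  37–49 → 13 bp
  50–85 → 36 bp
  86–145 then 1–22 → 60 + 22 = 82 bp
Sorted largest to smallest: 82, 36, 13, 7, 7 bp.

82, 36, 13, 7, 7 bp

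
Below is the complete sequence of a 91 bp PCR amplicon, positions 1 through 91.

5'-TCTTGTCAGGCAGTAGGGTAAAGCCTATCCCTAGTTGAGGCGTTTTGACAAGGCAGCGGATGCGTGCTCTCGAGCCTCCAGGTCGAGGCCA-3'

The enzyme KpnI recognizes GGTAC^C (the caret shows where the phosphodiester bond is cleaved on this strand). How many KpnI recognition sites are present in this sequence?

0

No occurrence of GGTACC is present in the sequence.
KpnI does not cut: 0 sites.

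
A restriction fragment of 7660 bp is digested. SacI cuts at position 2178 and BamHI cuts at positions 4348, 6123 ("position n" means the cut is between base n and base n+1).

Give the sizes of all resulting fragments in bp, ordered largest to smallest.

2178, 2170, 1775, 1537 bp

Combined cut positions (sorted): 2178, 4348, 6123.
Linear molecule, 3 cuts → 4 fragments:
  2178 − 0 = 2178 bp
  4348 − 2178 = 2170 bp
  6123 − 4348 = 1775 bp
  7660 − 6123 = 1537 bp
Sorted largest to smallest: 2178, 2170, 1775, 1537 bp.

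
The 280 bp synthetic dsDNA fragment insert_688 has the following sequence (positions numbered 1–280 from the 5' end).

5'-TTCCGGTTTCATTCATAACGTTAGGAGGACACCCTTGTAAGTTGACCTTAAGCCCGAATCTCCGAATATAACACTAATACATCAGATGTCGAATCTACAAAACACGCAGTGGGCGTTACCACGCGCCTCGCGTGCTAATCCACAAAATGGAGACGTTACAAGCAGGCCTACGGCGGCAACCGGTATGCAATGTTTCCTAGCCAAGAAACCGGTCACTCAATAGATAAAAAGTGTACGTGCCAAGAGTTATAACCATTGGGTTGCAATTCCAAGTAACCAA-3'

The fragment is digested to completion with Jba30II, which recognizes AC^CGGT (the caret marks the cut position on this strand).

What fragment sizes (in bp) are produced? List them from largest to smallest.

Jba30II sites (ACCGGT) start at positions 179, 208.
Jba30II cuts after base 2 of each site, so after positions 180, 209.
Linear molecule, 2 cuts → 3 fragments:
  1–180 → 180 bp
  181–209 → 29 bp
  210–280 → 71 bp
Sorted largest to smallest: 180, 71, 29 bp.

180, 71, 29 bp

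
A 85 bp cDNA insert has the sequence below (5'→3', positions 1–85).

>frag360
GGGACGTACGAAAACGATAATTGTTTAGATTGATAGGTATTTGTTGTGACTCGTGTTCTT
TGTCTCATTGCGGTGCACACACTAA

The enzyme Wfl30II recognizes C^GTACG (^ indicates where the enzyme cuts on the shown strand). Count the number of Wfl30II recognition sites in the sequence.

1

CGTACG occurs starting at position 5.
Wfl30II cuts at 1 site.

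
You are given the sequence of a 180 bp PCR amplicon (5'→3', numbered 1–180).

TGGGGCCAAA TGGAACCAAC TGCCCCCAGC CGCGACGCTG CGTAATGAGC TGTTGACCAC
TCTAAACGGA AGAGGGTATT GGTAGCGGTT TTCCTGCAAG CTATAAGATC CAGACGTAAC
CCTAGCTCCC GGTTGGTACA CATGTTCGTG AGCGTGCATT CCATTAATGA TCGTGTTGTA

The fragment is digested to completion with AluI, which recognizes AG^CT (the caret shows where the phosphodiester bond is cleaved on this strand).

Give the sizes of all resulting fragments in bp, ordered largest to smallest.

AluI sites (AGCT) start at positions 48, 99, 124.
AluI cuts after base 2 of each site, so after positions 49, 100, 125.
Linear molecule, 3 cuts → 4 fragments:
  1–49 → 49 bp
  50–100 → 51 bp
  101–125 → 25 bp
  126–180 → 55 bp
Sorted largest to smallest: 55, 51, 49, 25 bp.

55, 51, 49, 25 bp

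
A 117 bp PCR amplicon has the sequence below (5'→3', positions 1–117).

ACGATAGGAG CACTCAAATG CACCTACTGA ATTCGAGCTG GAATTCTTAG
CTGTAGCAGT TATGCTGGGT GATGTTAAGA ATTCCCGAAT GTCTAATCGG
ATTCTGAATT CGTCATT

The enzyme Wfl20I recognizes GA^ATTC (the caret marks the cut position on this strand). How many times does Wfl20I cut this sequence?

4

GAATTC occurs starting at positions 29, 41, 79, 106.
Wfl20I cuts at 4 sites.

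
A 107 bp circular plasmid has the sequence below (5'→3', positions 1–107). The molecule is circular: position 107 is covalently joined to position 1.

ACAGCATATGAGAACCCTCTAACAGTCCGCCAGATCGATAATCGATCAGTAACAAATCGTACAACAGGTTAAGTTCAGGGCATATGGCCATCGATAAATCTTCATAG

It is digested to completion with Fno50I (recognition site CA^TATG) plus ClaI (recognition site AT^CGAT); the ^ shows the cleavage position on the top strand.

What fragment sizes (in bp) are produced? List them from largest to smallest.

40, 29, 22, 9, 7 bp

Fno50I sites (CATATG) start at positions 5, 81.
Fno50I cuts after base 2 of each site, so after positions 6, 82.
ClaI sites (ATCGAT) start at positions 34, 41, 90.
ClaI cuts after base 2 of each site, so after positions 35, 42, 91.
Combined cut positions: 6, 35, 42, 82, 91.
Circular molecule, 5 cuts → 5 fragments:
  7–35 → 29 bp
  36–42 → 7 bp
  43–82 → 40 bp
  83–91 → 9 bp
  92–107 then 1–6 → 16 + 6 = 22 bp
Sorted largest to smallest: 40, 29, 22, 9, 7 bp.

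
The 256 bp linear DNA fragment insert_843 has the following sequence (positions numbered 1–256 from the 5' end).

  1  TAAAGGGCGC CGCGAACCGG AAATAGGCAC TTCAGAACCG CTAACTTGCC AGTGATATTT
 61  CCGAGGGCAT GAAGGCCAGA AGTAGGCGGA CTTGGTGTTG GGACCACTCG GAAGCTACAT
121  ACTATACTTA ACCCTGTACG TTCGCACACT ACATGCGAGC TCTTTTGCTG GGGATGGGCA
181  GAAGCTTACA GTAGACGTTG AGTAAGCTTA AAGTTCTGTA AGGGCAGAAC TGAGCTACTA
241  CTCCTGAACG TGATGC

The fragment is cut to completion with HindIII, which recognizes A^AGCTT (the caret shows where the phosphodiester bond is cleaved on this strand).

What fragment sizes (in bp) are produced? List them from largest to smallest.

HindIII sites (AAGCTT) start at positions 182, 204.
HindIII cuts after the first base of each site, so after positions 182, 204.
Linear molecule, 2 cuts → 3 fragments:
  1–182 → 182 bp
  183–204 → 22 bp
  205–256 → 52 bp
Sorted largest to smallest: 182, 52, 22 bp.

182, 52, 22 bp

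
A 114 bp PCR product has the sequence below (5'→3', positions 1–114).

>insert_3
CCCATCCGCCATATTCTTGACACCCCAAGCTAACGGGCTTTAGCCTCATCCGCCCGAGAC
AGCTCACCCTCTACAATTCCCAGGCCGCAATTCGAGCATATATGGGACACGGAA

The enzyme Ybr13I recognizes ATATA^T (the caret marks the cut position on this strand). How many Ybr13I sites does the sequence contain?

1

ATATAT occurs starting at position 98.
Ybr13I cuts at 1 site.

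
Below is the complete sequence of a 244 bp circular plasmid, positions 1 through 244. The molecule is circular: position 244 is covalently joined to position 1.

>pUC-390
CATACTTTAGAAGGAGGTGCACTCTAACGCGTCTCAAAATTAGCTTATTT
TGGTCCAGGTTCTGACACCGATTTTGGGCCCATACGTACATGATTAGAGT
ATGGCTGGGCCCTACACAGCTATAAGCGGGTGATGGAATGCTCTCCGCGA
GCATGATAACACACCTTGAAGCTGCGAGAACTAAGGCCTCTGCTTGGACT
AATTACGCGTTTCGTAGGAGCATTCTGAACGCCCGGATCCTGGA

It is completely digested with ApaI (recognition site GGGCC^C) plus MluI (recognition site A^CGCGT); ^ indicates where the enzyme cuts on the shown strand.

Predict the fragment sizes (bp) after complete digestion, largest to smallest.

ApaI sites (GGGCCC) start at positions 76, 107.
ApaI cuts after base 5 of each site (before the last base), so after positions 80, 111.
MluI sites (ACGCGT) start at positions 27, 205.
MluI cuts after the first base of each site, so after positions 27, 205.
Combined cut positions: 27, 80, 111, 205.
Circular molecule, 4 cuts → 4 fragments:
  28–80 → 53 bp
  81–111 → 31 bp
  112–205 → 94 bp
  206–244 then 1–27 → 39 + 27 = 66 bp
Sorted largest to smallest: 94, 66, 53, 31 bp.

94, 66, 53, 31 bp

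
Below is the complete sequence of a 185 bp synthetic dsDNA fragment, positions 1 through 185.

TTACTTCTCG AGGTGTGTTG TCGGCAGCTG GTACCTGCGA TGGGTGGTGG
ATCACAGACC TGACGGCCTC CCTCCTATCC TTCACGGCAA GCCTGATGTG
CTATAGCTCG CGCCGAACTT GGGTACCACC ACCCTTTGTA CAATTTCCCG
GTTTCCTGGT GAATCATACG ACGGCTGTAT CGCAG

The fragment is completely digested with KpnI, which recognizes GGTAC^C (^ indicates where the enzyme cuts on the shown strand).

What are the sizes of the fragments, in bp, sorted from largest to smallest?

KpnI sites (GGTACC) start at positions 30, 122.
KpnI cuts after base 5 of each site (before the last base), so after positions 34, 126.
Linear molecule, 2 cuts → 3 fragments:
  1–34 → 34 bp
  35–126 → 92 bp
  127–185 → 59 bp
Sorted largest to smallest: 92, 59, 34 bp.

92, 59, 34 bp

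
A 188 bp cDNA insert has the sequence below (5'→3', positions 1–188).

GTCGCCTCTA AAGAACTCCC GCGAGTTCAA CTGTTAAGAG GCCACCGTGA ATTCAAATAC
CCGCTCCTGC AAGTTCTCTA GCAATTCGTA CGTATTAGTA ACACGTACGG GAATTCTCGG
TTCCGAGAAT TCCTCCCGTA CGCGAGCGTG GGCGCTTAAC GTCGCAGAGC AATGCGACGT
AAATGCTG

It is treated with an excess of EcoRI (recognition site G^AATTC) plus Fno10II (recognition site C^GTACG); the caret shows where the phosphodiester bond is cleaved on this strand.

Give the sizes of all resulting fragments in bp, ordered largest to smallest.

EcoRI sites (GAATTC) start at positions 49, 111, 127.
EcoRI cuts after the first base of each site, so after positions 49, 111, 127.
Fno10II sites (CGTACG) start at positions 87, 104, 137.
Fno10II cuts after the first base of each site, so after positions 87, 104, 137.
Combined cut positions: 49, 87, 104, 111, 127, 137.
Linear molecule, 6 cuts → 7 fragments:
  1–49 → 49 bp
  50–87 → 38 bp
  88–104 → 17 bp
  105–111 → 7 bp
  112–127 → 16 bp
  128–137 → 10 bp
  138–188 → 51 bp
Sorted largest to smallest: 51, 49, 38, 17, 16, 10, 7 bp.

51, 49, 38, 17, 16, 10, 7 bp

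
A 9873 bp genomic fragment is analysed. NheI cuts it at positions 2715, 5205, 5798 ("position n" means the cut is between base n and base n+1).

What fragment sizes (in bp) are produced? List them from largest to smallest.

Linear molecule, 3 cuts → 4 fragments:
  2715 − 0 = 2715 bp
  5205 − 2715 = 2490 bp
  5798 − 5205 = 593 bp
  9873 − 5798 = 4075 bp
Sorted largest to smallest: 4075, 2715, 2490, 593 bp.

4075, 2715, 2490, 593 bp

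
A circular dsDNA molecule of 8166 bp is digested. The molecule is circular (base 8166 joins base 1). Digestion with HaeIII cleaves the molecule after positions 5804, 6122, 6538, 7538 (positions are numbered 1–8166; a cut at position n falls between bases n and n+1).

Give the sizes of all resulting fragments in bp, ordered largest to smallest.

Circular molecule, 4 cuts → 4 fragments:
  6122 − 5804 = 318 bp
  6538 − 6122 = 416 bp
  7538 − 6538 = 1000 bp
  wrap: 8166 − 7538 + 5804 = 6432 bp
Sorted largest to smallest: 6432, 1000, 416, 318 bp.

6432, 1000, 416, 318 bp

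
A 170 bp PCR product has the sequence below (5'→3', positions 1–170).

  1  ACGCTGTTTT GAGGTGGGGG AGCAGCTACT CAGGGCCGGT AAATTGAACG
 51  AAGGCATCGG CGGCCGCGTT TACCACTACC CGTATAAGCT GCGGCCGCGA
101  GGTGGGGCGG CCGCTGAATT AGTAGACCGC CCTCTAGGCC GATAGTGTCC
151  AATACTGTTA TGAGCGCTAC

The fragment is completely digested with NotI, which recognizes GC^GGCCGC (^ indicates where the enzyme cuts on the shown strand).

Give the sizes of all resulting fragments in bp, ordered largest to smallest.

62, 61, 31, 16 bp

NotI sites (GCGGCCGC) start at positions 60, 91, 107.
NotI cuts after base 2 of each site, so after positions 61, 92, 108.
Linear molecule, 3 cuts → 4 fragments:
  1–61 → 61 bp
  62–92 → 31 bp
  93–108 → 16 bp
  109–170 → 62 bp
Sorted largest to smallest: 62, 61, 31, 16 bp.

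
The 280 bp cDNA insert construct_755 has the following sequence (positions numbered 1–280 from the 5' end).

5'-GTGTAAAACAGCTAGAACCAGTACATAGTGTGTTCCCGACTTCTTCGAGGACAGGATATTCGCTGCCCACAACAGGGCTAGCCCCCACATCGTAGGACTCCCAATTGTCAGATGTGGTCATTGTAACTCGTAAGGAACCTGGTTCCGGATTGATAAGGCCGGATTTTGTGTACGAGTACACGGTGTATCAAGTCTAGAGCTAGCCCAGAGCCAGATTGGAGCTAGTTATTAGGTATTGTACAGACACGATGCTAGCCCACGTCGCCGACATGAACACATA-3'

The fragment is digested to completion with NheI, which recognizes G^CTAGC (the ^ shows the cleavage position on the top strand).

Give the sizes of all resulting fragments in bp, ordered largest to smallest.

NheI sites (GCTAGC) start at positions 77, 199, 251.
NheI cuts after the first base of each site, so after positions 77, 199, 251.
Linear molecule, 3 cuts → 4 fragments:
  1–77 → 77 bp
  78–199 → 122 bp
  200–251 → 52 bp
  252–280 → 29 bp
Sorted largest to smallest: 122, 77, 52, 29 bp.

122, 77, 52, 29 bp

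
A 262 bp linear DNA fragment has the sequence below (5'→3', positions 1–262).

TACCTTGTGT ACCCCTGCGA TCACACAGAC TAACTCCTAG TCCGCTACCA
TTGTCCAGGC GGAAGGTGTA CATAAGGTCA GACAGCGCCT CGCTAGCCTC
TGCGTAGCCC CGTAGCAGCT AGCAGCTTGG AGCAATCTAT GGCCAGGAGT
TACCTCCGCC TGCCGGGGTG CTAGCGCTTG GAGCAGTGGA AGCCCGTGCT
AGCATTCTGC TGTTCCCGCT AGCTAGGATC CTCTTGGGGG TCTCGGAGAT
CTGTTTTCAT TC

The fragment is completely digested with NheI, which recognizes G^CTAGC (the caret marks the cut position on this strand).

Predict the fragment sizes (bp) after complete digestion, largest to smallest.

92, 52, 44, 28, 26, 20 bp

NheI sites (GCTAGC) start at positions 92, 118, 170, 198, 218.
NheI cuts after the first base of each site, so after positions 92, 118, 170, 198, 218.
Linear molecule, 5 cuts → 6 fragments:
  1–92 → 92 bp
  93–118 → 26 bp
  119–170 → 52 bp
  171–198 → 28 bp
  199–218 → 20 bp
  219–262 → 44 bp
Sorted largest to smallest: 92, 52, 44, 28, 26, 20 bp.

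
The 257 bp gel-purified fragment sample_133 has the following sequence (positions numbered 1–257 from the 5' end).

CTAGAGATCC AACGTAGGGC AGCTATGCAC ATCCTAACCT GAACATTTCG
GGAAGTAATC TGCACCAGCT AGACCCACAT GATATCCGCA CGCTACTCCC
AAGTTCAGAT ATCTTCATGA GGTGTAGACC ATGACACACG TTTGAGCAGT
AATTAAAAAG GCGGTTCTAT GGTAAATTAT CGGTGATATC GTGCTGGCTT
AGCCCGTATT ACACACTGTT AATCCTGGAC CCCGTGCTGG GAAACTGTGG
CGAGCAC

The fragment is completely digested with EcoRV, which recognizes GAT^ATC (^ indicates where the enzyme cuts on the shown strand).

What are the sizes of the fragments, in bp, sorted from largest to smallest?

83, 77, 70, 27 bp

EcoRV sites (GATATC) start at positions 81, 108, 185.
EcoRV cuts after base 3 of each site, so after positions 83, 110, 187.
Linear molecule, 3 cuts → 4 fragments:
  1–83 → 83 bp
  84–110 → 27 bp
  111–187 → 77 bp
  188–257 → 70 bp
Sorted largest to smallest: 83, 77, 70, 27 bp.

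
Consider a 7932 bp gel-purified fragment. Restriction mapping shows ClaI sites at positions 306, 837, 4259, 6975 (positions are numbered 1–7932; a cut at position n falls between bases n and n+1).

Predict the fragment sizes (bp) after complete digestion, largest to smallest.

Linear molecule, 4 cuts → 5 fragments:
  306 − 0 = 306 bp
  837 − 306 = 531 bp
  4259 − 837 = 3422 bp
  6975 − 4259 = 2716 bp
  7932 − 6975 = 957 bp
Sorted largest to smallest: 3422, 2716, 957, 531, 306 bp.

3422, 2716, 957, 531, 306 bp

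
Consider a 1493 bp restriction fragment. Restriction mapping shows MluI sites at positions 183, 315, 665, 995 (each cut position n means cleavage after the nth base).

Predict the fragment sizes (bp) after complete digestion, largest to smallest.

498, 350, 330, 183, 132 bp

Linear molecule, 4 cuts → 5 fragments:
  183 − 0 = 183 bp
  315 − 183 = 132 bp
  665 − 315 = 350 bp
  995 − 665 = 330 bp
  1493 − 995 = 498 bp
Sorted largest to smallest: 498, 350, 330, 183, 132 bp.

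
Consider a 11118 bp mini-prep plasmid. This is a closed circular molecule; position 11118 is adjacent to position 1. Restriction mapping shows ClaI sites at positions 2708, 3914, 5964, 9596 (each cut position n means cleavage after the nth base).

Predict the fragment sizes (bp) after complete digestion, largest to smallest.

Circular molecule, 4 cuts → 4 fragments:
  3914 − 2708 = 1206 bp
  5964 − 3914 = 2050 bp
  9596 − 5964 = 3632 bp
  wrap: 11118 − 9596 + 2708 = 4230 bp
Sorted largest to smallest: 4230, 3632, 2050, 1206 bp.

4230, 3632, 2050, 1206 bp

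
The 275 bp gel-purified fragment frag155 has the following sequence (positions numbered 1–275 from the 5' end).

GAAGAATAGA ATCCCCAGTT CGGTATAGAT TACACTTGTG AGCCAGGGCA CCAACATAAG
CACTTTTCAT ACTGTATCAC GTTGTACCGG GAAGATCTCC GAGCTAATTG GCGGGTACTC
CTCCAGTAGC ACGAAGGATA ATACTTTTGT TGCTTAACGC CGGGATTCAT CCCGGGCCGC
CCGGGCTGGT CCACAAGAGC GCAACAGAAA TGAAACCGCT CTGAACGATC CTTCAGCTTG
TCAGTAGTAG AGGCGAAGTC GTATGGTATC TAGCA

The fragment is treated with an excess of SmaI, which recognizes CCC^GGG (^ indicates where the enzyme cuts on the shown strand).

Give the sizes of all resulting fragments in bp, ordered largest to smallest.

173, 93, 9 bp

SmaI sites (CCCGGG) start at positions 171, 180.
SmaI cuts after base 3 of each site, so after positions 173, 182.
Linear molecule, 2 cuts → 3 fragments:
  1–173 → 173 bp
  174–182 → 9 bp
  183–275 → 93 bp
Sorted largest to smallest: 173, 93, 9 bp.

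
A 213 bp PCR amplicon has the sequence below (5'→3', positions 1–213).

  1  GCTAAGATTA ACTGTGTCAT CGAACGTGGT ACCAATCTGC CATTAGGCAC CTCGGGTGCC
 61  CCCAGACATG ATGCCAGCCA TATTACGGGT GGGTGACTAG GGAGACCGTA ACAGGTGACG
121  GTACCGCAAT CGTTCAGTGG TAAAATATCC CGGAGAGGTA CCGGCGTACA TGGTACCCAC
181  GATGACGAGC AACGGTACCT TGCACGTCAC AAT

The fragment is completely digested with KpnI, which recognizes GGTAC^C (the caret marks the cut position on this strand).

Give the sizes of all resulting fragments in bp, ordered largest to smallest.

92, 37, 32, 22, 15, 15 bp

KpnI sites (GGTACC) start at positions 28, 120, 157, 172, 194.
KpnI cuts after base 5 of each site (before the last base), so after positions 32, 124, 161, 176, 198.
Linear molecule, 5 cuts → 6 fragments:
  1–32 → 32 bp
  33–124 → 92 bp
  125–161 → 37 bp
  162–176 → 15 bp
  177–198 → 22 bp
  199–213 → 15 bp
Sorted largest to smallest: 92, 37, 32, 22, 15, 15 bp.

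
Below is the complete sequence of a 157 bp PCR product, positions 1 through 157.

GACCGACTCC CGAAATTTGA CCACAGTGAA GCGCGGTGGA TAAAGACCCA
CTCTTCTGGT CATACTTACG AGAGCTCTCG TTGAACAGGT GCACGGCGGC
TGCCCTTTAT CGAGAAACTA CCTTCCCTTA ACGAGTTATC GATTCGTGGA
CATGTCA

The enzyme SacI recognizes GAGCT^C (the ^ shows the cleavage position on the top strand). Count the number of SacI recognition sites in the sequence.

1

GAGCTC occurs starting at position 72.
SacI cuts at 1 site.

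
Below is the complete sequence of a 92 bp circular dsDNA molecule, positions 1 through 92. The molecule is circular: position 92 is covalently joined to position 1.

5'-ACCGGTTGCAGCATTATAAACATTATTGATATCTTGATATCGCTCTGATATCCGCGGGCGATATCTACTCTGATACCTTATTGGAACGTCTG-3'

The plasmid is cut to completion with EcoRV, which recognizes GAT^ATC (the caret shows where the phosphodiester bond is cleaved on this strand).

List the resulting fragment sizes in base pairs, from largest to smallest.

EcoRV sites (GATATC) start at positions 28, 36, 47, 60.
EcoRV cuts after base 3 of each site, so after positions 30, 38, 49, 62.
Circular molecule, 4 cuts → 4 fragments:
  31–38 → 8 bp
  39–49 → 11 bp
  50–62 → 13 bp
  63–92 then 1–30 → 30 + 30 = 60 bp
Sorted largest to smallest: 60, 13, 11, 8 bp.

60, 13, 11, 8 bp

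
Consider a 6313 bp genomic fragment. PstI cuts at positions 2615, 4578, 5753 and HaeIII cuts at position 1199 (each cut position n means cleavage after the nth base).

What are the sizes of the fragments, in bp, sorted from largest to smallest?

1963, 1416, 1199, 1175, 560 bp

Combined cut positions (sorted): 1199, 2615, 4578, 5753.
Linear molecule, 4 cuts → 5 fragments:
  1199 − 0 = 1199 bp
  2615 − 1199 = 1416 bp
  4578 − 2615 = 1963 bp
  5753 − 4578 = 1175 bp
  6313 − 5753 = 560 bp
Sorted largest to smallest: 1963, 1416, 1199, 1175, 560 bp.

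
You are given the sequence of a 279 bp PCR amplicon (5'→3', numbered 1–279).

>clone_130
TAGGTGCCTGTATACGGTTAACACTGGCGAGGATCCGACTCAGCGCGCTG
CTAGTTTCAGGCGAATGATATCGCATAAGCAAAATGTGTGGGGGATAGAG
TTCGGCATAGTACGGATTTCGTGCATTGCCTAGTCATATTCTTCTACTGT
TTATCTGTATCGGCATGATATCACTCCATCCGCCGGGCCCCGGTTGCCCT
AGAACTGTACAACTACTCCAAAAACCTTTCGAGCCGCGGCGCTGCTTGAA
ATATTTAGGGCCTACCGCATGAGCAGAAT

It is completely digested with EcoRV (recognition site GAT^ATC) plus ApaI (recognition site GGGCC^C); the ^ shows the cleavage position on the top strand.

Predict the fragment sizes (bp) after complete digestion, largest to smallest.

100, 90, 69, 20 bp

EcoRV sites (GATATC) start at positions 67, 167.
EcoRV cuts after base 3 of each site, so after positions 69, 169.
The ApaI site (GGGCCC) starts at position 185.
ApaI cuts after base 5 of each site (before the last base), so after position 189.
Combined cut positions: 69, 169, 189.
Linear molecule, 3 cuts → 4 fragments:
  1–69 → 69 bp
  70–169 → 100 bp
  170–189 → 20 bp
  190–279 → 90 bp
Sorted largest to smallest: 100, 90, 69, 20 bp.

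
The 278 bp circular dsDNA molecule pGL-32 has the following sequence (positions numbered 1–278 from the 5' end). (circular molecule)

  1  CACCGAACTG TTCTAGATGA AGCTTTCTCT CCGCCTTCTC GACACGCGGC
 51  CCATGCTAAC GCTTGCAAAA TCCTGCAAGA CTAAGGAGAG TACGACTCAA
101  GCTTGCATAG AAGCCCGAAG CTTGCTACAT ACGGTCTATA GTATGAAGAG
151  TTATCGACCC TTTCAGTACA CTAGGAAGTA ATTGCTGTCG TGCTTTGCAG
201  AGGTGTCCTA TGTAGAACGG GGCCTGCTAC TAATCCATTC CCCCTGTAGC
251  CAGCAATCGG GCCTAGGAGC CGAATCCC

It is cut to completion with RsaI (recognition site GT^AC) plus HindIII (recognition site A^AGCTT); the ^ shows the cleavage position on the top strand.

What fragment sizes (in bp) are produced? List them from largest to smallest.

RsaI sites (GTAC) start at positions 90, 166.
RsaI cuts after base 2 of each site, so after positions 91, 167.
HindIII sites (AAGCTT) start at positions 20, 99, 118.
HindIII cuts after the first base of each site, so after positions 20, 99, 118.
Combined cut positions: 20, 91, 99, 118, 167.
Circular molecule, 5 cuts → 5 fragments:
  21–91 → 71 bp
  92–99 → 8 bp
  100–118 → 19 bp
  119–167 → 49 bp
  168–278 then 1–20 → 111 + 20 = 131 bp
Sorted largest to smallest: 131, 71, 49, 19, 8 bp.

131, 71, 49, 19, 8 bp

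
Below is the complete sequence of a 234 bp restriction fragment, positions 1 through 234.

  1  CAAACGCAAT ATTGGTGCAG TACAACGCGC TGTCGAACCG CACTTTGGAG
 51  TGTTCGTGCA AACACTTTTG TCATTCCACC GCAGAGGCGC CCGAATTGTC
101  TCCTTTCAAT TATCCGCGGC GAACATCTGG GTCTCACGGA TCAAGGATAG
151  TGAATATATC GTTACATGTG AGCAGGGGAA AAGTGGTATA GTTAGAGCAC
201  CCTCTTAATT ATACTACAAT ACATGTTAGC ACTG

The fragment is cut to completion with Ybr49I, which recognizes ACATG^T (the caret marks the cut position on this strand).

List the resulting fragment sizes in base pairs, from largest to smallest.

Ybr49I sites (ACATGT) start at positions 164, 221.
Ybr49I cuts after base 5 of each site (before the last base), so after positions 168, 225.
Linear molecule, 2 cuts → 3 fragments:
  1–168 → 168 bp
  169–225 → 57 bp
  226–234 → 9 bp
Sorted largest to smallest: 168, 57, 9 bp.

168, 57, 9 bp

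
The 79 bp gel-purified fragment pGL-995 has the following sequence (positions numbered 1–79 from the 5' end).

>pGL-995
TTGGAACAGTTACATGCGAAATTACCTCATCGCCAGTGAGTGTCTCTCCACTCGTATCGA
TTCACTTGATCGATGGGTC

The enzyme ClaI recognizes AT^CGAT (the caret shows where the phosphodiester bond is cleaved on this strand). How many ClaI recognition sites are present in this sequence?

ATCGAT occurs starting at positions 56, 69.
ClaI cuts at 2 sites.

2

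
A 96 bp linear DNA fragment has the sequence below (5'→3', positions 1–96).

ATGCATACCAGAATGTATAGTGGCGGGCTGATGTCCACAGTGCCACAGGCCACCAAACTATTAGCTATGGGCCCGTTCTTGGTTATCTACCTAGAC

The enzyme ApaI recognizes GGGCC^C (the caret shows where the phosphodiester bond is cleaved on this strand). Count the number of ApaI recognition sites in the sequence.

GGGCCC occurs starting at position 69.
ApaI cuts at 1 site.

1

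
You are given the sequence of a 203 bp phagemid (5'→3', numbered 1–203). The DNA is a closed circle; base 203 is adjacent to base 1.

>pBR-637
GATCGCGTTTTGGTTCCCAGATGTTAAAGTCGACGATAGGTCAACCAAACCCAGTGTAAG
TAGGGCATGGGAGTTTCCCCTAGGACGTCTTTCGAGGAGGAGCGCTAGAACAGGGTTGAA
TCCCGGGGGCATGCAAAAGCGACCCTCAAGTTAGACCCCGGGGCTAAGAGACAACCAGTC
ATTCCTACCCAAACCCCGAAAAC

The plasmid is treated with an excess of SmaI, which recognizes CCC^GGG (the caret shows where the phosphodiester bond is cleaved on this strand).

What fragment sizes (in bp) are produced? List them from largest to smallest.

SmaI sites (CCCGGG) start at positions 122, 157.
SmaI cuts after base 3 of each site, so after positions 124, 159.
Circular molecule, 2 cuts → 2 fragments:
  125–159 → 35 bp
  160–203 then 1–124 → 44 + 124 = 168 bp
Sorted largest to smallest: 168, 35 bp.

168, 35 bp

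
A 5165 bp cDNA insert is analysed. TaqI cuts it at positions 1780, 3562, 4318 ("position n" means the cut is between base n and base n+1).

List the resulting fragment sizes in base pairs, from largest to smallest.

Linear molecule, 3 cuts → 4 fragments:
  1780 − 0 = 1780 bp
  3562 − 1780 = 1782 bp
  4318 − 3562 = 756 bp
  5165 − 4318 = 847 bp
Sorted largest to smallest: 1782, 1780, 847, 756 bp.

1782, 1780, 847, 756 bp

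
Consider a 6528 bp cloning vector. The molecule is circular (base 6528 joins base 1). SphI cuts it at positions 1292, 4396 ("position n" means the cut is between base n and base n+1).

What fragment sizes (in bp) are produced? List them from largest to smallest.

Circular molecule, 2 cuts → 2 fragments:
  4396 − 1292 = 3104 bp
  wrap: 6528 − 4396 + 1292 = 3424 bp
Sorted largest to smallest: 3424, 3104 bp.

3424, 3104 bp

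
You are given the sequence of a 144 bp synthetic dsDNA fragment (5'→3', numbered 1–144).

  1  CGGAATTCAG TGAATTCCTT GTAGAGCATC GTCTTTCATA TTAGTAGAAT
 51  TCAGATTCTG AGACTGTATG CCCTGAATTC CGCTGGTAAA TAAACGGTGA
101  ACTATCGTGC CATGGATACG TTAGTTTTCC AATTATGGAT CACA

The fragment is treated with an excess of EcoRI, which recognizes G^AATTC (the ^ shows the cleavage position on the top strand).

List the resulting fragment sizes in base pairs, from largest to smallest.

69, 35, 28, 9, 3 bp

EcoRI sites (GAATTC) start at positions 3, 12, 47, 75.
EcoRI cuts after the first base of each site, so after positions 3, 12, 47, 75.
Linear molecule, 4 cuts → 5 fragments:
  1–3 → 3 bp
  4–12 → 9 bp
  13–47 → 35 bp
  48–75 → 28 bp
  76–144 → 69 bp
Sorted largest to smallest: 69, 35, 28, 9, 3 bp.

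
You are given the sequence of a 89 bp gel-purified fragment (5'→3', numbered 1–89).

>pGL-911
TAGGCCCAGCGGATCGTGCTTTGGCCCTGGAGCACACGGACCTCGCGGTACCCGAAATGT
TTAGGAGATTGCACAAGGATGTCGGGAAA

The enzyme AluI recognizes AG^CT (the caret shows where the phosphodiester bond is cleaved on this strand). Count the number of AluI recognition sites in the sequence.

0

No occurrence of AGCT is present in the sequence.
AluI does not cut: 0 sites.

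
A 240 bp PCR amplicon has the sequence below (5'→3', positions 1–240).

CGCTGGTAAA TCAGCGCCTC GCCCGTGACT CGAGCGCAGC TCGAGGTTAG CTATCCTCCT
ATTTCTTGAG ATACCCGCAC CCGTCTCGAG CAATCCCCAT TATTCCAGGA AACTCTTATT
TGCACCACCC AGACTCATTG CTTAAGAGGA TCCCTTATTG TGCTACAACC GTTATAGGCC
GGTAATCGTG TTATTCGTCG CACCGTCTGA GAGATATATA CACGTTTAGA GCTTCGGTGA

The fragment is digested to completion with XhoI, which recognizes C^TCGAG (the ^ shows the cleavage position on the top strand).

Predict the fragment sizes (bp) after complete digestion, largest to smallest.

XhoI sites (CTCGAG) start at positions 29, 40, 85.
XhoI cuts after the first base of each site, so after positions 29, 40, 85.
Linear molecule, 3 cuts → 4 fragments:
  1–29 → 29 bp
  30–40 → 11 bp
  41–85 → 45 bp
  86–240 → 155 bp
Sorted largest to smallest: 155, 45, 29, 11 bp.

155, 45, 29, 11 bp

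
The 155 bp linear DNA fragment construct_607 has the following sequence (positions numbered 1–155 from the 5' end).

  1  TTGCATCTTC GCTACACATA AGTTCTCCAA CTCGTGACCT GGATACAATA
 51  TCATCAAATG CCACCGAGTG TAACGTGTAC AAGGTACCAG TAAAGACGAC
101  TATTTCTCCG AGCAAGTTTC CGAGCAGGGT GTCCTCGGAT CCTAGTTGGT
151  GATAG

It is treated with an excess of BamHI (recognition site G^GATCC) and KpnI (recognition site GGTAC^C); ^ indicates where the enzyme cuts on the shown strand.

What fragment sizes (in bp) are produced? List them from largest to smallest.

The BamHI site (GGATCC) starts at position 137.
BamHI cuts after the first base of each site, so after position 137.
The KpnI site (GGTACC) starts at position 83.
KpnI cuts after base 5 of each site (before the last base), so after position 87.
Combined cut positions: 87, 137.
Linear molecule, 2 cuts → 3 fragments:
  1–87 → 87 bp
  88–137 → 50 bp
  138–155 → 18 bp
Sorted largest to smallest: 87, 50, 18 bp.

87, 50, 18 bp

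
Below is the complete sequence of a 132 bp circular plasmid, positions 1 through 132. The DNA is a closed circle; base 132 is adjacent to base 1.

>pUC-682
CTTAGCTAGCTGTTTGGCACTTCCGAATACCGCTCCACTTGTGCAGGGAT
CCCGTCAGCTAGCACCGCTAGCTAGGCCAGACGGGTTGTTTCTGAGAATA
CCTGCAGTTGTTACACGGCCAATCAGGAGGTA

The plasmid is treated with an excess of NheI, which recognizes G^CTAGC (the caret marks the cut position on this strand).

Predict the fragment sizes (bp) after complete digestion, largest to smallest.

70, 53, 9 bp

NheI sites (GCTAGC) start at positions 5, 58, 67.
NheI cuts after the first base of each site, so after positions 5, 58, 67.
Circular molecule, 3 cuts → 3 fragments:
  6–58 → 53 bp
  59–67 → 9 bp
  68–132 then 1–5 → 65 + 5 = 70 bp
Sorted largest to smallest: 70, 53, 9 bp.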